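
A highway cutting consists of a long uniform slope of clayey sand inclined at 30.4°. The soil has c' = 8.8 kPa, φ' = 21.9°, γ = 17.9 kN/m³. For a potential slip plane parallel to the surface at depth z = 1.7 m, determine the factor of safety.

For an infinite slope with a slip plane parallel to the surface (no pore pressure): FS = [c' + γz cos²β tanφ'] / [γz sinβ cosβ].
γz = 17.9·1.7 = 30.43 kN/m²
Numerator = 8.8 + 30.43·cos²30.4°·tan21.9° = 8.8 + 30.43·0.7439·0.4020 = 17.900 kPa
Denominator = 30.43·sin30.4°·cos30.4° = 30.43·0.5060·0.8625 = 13.282 kPa
FS = 17.900 / 13.282 = 1.348

FS = 1.35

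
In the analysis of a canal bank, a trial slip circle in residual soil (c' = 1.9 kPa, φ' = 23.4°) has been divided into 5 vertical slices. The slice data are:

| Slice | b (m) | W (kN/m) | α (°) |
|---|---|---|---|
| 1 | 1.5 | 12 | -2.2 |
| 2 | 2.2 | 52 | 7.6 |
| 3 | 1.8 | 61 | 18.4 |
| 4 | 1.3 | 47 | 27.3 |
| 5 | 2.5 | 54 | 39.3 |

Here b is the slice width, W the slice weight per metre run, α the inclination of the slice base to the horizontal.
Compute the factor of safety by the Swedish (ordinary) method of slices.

FS = 1.33

Ordinary method of slices: FS = Σ[c'·Δl_i + (W_i cosα_i)·tanφ'] / Σ W_i sinα_i, with Δl_i = b_i / cosα_i.
Slice 1: Δl = 1.5/cos(-2.2°) = 1.501 m; N'_1 = 12·cos(-2.2°) = 12.0; c'Δl = 2.85; W sinα = -0.5
Slice 2: Δl = 2.2/cos7.6° = 2.219 m; N'_2 = 52·cos7.6° = 51.5; c'Δl = 4.22; W sinα = 6.9
Slice 3: Δl = 1.8/cos18.4° = 1.897 m; N'_3 = 61·cos18.4° = 57.9; c'Δl = 3.60; W sinα = 19.3
Slice 4: Δl = 1.3/cos27.3° = 1.463 m; N'_4 = 47·cos27.3° = 41.8; c'Δl = 2.78; W sinα = 21.6
Slice 5: Δl = 2.5/cos39.3° = 3.231 m; N'_5 = 54·cos39.3° = 41.8; c'Δl = 6.14; W sinα = 34.2
Σc'Δl = 19.6 kN/m; ΣN' = 205.0 kN/m; ΣW sinα = 81.4 kN/m
Resisting = 19.6 + 205.0·tan23.4° = 19.6 + 88.7 = 108.3 kN/m
FS = 108.3 / 81.4 = 1.330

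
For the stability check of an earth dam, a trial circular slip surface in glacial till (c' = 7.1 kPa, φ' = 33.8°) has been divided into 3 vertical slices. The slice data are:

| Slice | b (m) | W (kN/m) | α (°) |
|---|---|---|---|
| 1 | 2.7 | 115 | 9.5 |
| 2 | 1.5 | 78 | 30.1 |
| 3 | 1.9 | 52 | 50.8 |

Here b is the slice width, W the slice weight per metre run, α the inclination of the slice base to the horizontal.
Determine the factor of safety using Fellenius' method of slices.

FS = 1.99

Ordinary method of slices: FS = Σ[c'·Δl_i + (W_i cosα_i)·tanφ'] / Σ W_i sinα_i, with Δl_i = b_i / cosα_i.
Slice 1: Δl = 2.7/cos9.5° = 2.738 m; N'_1 = 115·cos9.5° = 113.4; c'Δl = 19.44; W sinα = 19.0
Slice 2: Δl = 1.5/cos30.1° = 1.734 m; N'_2 = 78·cos30.1° = 67.5; c'Δl = 12.31; W sinα = 39.1
Slice 3: Δl = 1.9/cos50.8° = 3.006 m; N'_3 = 52·cos50.8° = 32.9; c'Δl = 21.34; W sinα = 40.3
Σc'Δl = 53.1 kN/m; ΣN' = 213.8 kN/m; ΣW sinα = 98.4 kN/m
Resisting = 53.1 + 213.8·tan33.8° = 53.1 + 143.1 = 196.2 kN/m
FS = 196.2 / 98.4 = 1.994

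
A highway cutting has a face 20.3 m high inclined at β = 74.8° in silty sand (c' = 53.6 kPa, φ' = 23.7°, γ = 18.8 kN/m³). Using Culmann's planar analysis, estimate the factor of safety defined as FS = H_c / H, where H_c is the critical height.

H_c = (4c'/γ) · sinβ cosφ' / [1 − cos(β − φ')]
    = (4·53.6/18.8) · sin74.8°·cos23.7° / [1 − cos51.1°]
    = 11.404 · 0.8836 / 0.3720 = 27.09 m
FS = H_c / H = 27.09 / 20.3 = 1.334

FS = 1.33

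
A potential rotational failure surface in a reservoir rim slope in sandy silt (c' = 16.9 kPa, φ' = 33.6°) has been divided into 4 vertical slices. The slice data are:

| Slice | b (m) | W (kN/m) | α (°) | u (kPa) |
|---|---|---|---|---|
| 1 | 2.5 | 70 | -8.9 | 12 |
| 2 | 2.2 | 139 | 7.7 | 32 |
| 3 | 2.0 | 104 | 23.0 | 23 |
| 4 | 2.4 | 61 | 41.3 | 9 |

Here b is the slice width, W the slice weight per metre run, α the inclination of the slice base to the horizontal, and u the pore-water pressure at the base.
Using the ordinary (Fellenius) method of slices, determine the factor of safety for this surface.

Ordinary method of slices: FS = Σ[c'·Δl_i + (W_i cosα_i − u_i·Δl_i)·tanφ'] / Σ W_i sinα_i, with Δl_i = b_i / cosα_i.
Slice 1: Δl = 2.5/cos(-8.9°) = 2.530 m; N'_1 = 70·cos(-8.9°) − 12·2.530 = 38.8; c'Δl = 42.76; W sinα = -10.8
Slice 2: Δl = 2.2/cos7.7° = 2.220 m; N'_2 = 139·cos7.7° − 32·2.220 = 66.7; c'Δl = 37.52; W sinα = 18.6
Slice 3: Δl = 2.0/cos23.0° = 2.173 m; N'_3 = 104·cos23.0° − 23·2.173 = 45.8; c'Δl = 36.72; W sinα = 40.6
Slice 4: Δl = 2.4/cos41.3° = 3.195 m; N'_4 = 61·cos41.3° − 9·3.195 = 17.1; c'Δl = 53.99; W sinα = 40.3
Σc'Δl = 171.0 kN/m; ΣN' = 168.3 kN/m; ΣW sinα = 88.7 kN/m
Resisting = 171.0 + 168.3·tan33.6° = 171.0 + 111.8 = 282.8 kN/m
FS = 282.8 / 88.7 = 3.189

FS = 3.19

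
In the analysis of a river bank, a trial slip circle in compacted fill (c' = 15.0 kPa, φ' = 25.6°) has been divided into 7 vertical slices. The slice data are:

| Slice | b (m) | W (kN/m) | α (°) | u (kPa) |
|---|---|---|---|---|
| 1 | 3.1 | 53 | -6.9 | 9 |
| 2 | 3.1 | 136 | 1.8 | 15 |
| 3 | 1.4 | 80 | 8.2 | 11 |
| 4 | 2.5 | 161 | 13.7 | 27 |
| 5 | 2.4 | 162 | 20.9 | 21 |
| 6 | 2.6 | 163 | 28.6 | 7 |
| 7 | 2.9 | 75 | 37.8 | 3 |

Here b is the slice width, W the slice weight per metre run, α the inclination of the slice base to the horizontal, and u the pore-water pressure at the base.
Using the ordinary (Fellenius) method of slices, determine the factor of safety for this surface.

FS = 2.38

Ordinary method of slices: FS = Σ[c'·Δl_i + (W_i cosα_i − u_i·Δl_i)·tanφ'] / Σ W_i sinα_i, with Δl_i = b_i / cosα_i.
Slice 1: Δl = 3.1/cos(-6.9°) = 3.123 m; N'_1 = 53·cos(-6.9°) − 9·3.123 = 24.5; c'Δl = 46.84; W sinα = -6.4
Slice 2: Δl = 3.1/cos1.8° = 3.102 m; N'_2 = 136·cos1.8° − 15·3.102 = 89.4; c'Δl = 46.52; W sinα = 4.3
Slice 3: Δl = 1.4/cos8.2° = 1.414 m; N'_3 = 80·cos8.2° − 11·1.414 = 63.6; c'Δl = 21.22; W sinα = 11.4
Slice 4: Δl = 2.5/cos13.7° = 2.573 m; N'_4 = 161·cos13.7° − 27·2.573 = 86.9; c'Δl = 38.60; W sinα = 38.1
Slice 5: Δl = 2.4/cos20.9° = 2.569 m; N'_5 = 162·cos20.9° − 21·2.569 = 97.4; c'Δl = 38.54; W sinα = 57.8
Slice 6: Δl = 2.6/cos28.6° = 2.961 m; N'_6 = 163·cos28.6° − 7·2.961 = 122.4; c'Δl = 44.42; W sinα = 78.0
Slice 7: Δl = 2.9/cos37.8° = 3.670 m; N'_7 = 75·cos37.8° − 3·3.670 = 48.3; c'Δl = 55.05; W sinα = 46.0
Σc'Δl = 291.2 kN/m; ΣN' = 532.5 kN/m; ΣW sinα = 229.2 kN/m
Resisting = 291.2 + 532.5·tan25.6° = 291.2 + 255.1 = 546.3 kN/m
FS = 546.3 / 229.2 = 2.383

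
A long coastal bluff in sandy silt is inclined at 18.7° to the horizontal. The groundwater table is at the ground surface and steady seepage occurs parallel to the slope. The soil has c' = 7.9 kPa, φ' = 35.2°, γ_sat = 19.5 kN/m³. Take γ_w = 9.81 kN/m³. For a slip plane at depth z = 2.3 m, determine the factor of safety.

With seepage parallel to the slope and the water table at the surface, the effective normal stress on the slip plane uses the buoyant unit weight γ' = γ_sat − γ_w while the driving shear stress uses γ_sat:
FS = [c' + γ' z cos²β tanφ'] / [γ_sat z sinβ cosβ]
γ' = 19.5 − 9.81 = 9.69 kN/m³
Numerator = 7.9 + 9.69·2.3·cos²18.7°·tan35.2° = 7.9 + 9.69·2.3·0.8972·0.7054 = 22.006 kPa
Denominator = 19.5·2.3·sin18.7°·cos18.7° = 19.5·2.3·0.3206·0.9472 = 13.620 kPa
FS = 22.006 / 13.620 = 1.616

FS = 1.62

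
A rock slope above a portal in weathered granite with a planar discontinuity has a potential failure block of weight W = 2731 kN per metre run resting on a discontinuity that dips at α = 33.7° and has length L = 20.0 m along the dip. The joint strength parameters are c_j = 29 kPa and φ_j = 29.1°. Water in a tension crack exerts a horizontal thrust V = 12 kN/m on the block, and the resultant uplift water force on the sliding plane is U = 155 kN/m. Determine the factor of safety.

Resolving the block weight along and normal to the plane and applying the Mohr–Coulomb strength on the joint:
N' = W cosα − U − V sinα = 2731·cos33.7° − 155 − 12·sin33.7° = 2110.4 kN/m
Driving force T = W sinα + V cosα = 2731·sin33.7° + 12·cos33.7° = 1525.3 kN/m
Resisting force R = c_j·L + N'·tanφ_j = 29·20.0 + 2110.4·tan29.1° = 580.0 + 1174.6 = 1754.6 kN/m
FS = R / T = 1754.6 / 1525.3 = 1.150

FS = 1.15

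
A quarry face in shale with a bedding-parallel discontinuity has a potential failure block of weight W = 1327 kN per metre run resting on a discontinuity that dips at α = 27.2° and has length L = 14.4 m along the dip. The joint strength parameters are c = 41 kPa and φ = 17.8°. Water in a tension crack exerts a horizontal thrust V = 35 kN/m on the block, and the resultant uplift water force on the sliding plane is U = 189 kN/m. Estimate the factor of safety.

Resolving the block weight along and normal to the plane and applying the Mohr–Coulomb strength on the joint:
N' = W cosα − U − V sinα = 1327·cos27.2° − 189 − 35·sin27.2° = 975.3 kN/m
Driving force T = W sinα + V cosα = 1327·sin27.2° + 35·cos27.2° = 637.7 kN/m
Resisting force R = c·L + N'·tanφ = 41·14.4 + 975.3·tan17.8° = 590.4 + 313.1 = 903.5 kN/m
FS = R / T = 903.5 / 637.7 = 1.417

FS = 1.42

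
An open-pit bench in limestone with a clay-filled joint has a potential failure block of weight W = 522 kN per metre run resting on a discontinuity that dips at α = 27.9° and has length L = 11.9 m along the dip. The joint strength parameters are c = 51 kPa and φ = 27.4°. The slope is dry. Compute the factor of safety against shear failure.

Resolving the block weight along and normal to the plane and applying the Mohr–Coulomb strength on the joint:
N' = W cosα = 522·cos27.9° = 461.3 kN/m
Driving force T = W sinα = 522·sin27.9° = 244.3 kN/m
Resisting force R = c·L + N'·tanφ = 51·11.9 + 461.3·tan27.4° = 606.9 + 239.1 = 846.0 kN/m
FS = R / T = 846.0 / 244.3 = 3.464

FS = 3.46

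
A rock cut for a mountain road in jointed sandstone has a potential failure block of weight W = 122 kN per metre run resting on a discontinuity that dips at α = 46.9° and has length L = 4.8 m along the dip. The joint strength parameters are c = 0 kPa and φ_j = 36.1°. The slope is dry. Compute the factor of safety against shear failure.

Resolving the block weight along and normal to the plane and applying the Mohr–Coulomb strength on the joint:
N' = W cosα = 122·cos46.9° = 83.4 kN/m
Driving force T = W sinα = 122·sin46.9° = 89.1 kN/m
Resisting force R = c·L + N'·tanφ_j = 0·4.8 + 83.4·tan36.1° = 0.0 + 60.8 = 60.8 kN/m
FS = R / T = 60.8 / 89.1 = 0.682

FS = 0.68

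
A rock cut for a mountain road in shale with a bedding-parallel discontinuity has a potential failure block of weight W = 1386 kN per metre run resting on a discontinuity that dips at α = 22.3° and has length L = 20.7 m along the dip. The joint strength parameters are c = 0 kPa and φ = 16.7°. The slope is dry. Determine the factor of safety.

Resolving the block weight along and normal to the plane and applying the Mohr–Coulomb strength on the joint:
N' = W cosα = 1386·cos22.3° = 1282.3 kN/m
Driving force T = W sinα = 1386·sin22.3° = 525.9 kN/m
Resisting force R = c·L + N'·tanφ = 0·20.7 + 1282.3·tan16.7° = 0.0 + 384.7 = 384.7 kN/m
FS = R / T = 384.7 / 525.9 = 0.732

FS = 0.73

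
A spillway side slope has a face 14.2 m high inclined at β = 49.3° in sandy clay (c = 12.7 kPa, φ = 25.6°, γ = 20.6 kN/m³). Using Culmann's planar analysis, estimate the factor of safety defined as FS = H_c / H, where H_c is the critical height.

FS = 1.41

H_c = (4c/γ) · sinβ cosφ / [1 − cos(β − φ)]
    = (4·12.7/20.6) · sin49.3°·cos25.6° / [1 − cos23.7°]
    = 2.466 · 0.6837 / 0.0843 = 19.99 m
FS = H_c / H = 19.99 / 14.2 = 1.408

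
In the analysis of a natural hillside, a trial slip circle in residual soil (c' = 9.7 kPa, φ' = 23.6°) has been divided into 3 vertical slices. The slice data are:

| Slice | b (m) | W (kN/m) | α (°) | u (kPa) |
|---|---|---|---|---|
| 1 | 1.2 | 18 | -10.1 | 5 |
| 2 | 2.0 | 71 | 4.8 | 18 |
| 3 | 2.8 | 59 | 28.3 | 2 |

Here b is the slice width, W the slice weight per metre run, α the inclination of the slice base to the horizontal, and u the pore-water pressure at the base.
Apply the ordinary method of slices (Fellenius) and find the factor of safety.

FS = 3.32

Ordinary method of slices: FS = Σ[c'·Δl_i + (W_i cosα_i − u_i·Δl_i)·tanφ'] / Σ W_i sinα_i, with Δl_i = b_i / cosα_i.
Slice 1: Δl = 1.2/cos(-10.1°) = 1.219 m; N'_1 = 18·cos(-10.1°) − 5·1.219 = 11.6; c'Δl = 11.82; W sinα = -3.2
Slice 2: Δl = 2.0/cos4.8° = 2.007 m; N'_2 = 71·cos4.8° − 18·2.007 = 34.6; c'Δl = 19.47; W sinα = 5.9
Slice 3: Δl = 2.8/cos28.3° = 3.180 m; N'_3 = 59·cos28.3° − 2·3.180 = 45.6; c'Δl = 30.85; W sinα = 28.0
Σc'Δl = 62.1 kN/m; ΣN' = 91.8 kN/m; ΣW sinα = 30.8 kN/m
Resisting = 62.1 + 91.8·tan23.6° = 62.1 + 40.1 = 102.3 kN/m
FS = 102.3 / 30.8 = 3.325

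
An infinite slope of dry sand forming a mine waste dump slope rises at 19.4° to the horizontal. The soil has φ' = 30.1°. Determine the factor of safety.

For a dry cohesionless infinite slope the factor of safety is FS = tanφ' / tanβ.
FS = tan30.1° / tan19.4° = 0.5797 / 0.3522 = 1.646

FS = 1.65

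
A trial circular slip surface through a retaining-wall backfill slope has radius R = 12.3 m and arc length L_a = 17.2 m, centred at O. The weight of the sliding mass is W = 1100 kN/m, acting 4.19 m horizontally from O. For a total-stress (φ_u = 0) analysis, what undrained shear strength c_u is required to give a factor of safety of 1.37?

c_u = 29.8 kPa

FS = c_u·L_a·R / (W·d), so c_u = FS·W·d / (L_a·R).
c_u = 1.37·1100·4.19 / (17.20·12.3) = 6314.3 / 211.56 = 29.85 kPa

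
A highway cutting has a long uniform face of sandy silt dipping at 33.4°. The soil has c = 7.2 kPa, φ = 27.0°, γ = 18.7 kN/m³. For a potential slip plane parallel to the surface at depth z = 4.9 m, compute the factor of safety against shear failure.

For an infinite slope with a slip plane parallel to the surface (no pore pressure): FS = [c + γz cos²β tanφ] / [γz sinβ cosβ].
γz = 18.7·4.9 = 91.63 kN/m²
Numerator = 7.2 + 91.63·cos²33.4°·tan27.0° = 7.2 + 91.63·0.6970·0.5095 = 39.740 kPa
Denominator = 91.63·sin33.4°·cos33.4° = 91.63·0.5505·0.8348 = 42.110 kPa
FS = 39.740 / 42.110 = 0.944

FS = 0.94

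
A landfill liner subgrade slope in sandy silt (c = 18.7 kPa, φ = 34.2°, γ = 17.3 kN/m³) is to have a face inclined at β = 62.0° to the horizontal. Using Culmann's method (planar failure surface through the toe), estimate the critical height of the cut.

H_c = 27.36 m

Culmann's analysis gives the critical failure plane at α_cr = (β + φ)/2 = (62.0 + 34.2)/2 = 48.1°, and the critical height
H_c = (4c/γ) · sinβ cosφ / [1 − cos(β − φ)]
    = (4·18.7/17.3) · sin62.0°·cos34.2° / [1 − cos(27.8°)]
    = 4.324 · 0.8829·0.8271 / [1 − 0.8846]
    = 4.324 · 0.7303 / 0.1154
    = 27.36 m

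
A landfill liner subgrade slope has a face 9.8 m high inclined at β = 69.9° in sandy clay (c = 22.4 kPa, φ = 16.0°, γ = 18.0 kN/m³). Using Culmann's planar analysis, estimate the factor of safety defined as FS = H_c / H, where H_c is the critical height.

FS = 1.12

H_c = (4c/γ) · sinβ cosφ / [1 − cos(β − φ)]
    = (4·22.4/18.0) · sin69.9°·cos16.0° / [1 − cos53.9°]
    = 4.978 · 0.9027 / 0.4108 = 10.94 m
FS = H_c / H = 10.94 / 9.8 = 1.116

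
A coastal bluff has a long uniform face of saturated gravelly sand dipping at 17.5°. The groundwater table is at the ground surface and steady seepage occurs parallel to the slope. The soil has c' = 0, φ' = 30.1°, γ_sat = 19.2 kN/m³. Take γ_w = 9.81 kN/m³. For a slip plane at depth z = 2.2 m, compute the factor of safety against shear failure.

FS = 0.90

With seepage parallel to the slope and the water table at the surface, the effective normal stress on the slip plane uses the buoyant unit weight γ' = γ_sat − γ_w while the driving shear stress uses γ_sat:
FS = [c' + γ' z cos²β tanφ'] / [γ_sat z sinβ cosβ]
(For c' = 0 this reduces to FS = (γ'/γ_sat)·tanφ'/tanβ.)
γ' = 19.2 − 9.81 = 9.39 kN/m³
Numerator = 0.0 + 9.39·2.2·cos²17.5°·tan30.1° = 0.0 + 9.39·2.2·0.9096·0.5797 = 10.892 kPa
Denominator = 19.2·2.2·sin17.5°·cos17.5° = 19.2·2.2·0.3007·0.9537 = 12.114 kPa
FS = 10.892 / 12.114 = 0.899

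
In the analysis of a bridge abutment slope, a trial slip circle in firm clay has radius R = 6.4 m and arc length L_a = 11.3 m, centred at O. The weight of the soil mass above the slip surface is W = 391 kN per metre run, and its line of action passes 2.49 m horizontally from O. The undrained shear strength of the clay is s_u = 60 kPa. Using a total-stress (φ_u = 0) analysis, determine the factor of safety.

FS = 4.46

Taking moments about the centre O, the resisting moment is provided by the undrained shear strength acting along the arc:
M_R = s_u·L_a·R = 60·11.30·6.4 = 4339.2 kN·m/m
M_D = W·d = 391·2.49 = 973.6 kN·m/m
FS = M_R / M_D = 4339.2 / 973.6 = 4.457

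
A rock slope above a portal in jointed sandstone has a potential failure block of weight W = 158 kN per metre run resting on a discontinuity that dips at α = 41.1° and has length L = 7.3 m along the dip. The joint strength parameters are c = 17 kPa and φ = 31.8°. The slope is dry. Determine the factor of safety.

FS = 1.91

Resolving the block weight along and normal to the plane and applying the Mohr–Coulomb strength on the joint:
N' = W cosα = 158·cos41.1° = 119.1 kN/m
Driving force T = W sinα = 158·sin41.1° = 103.9 kN/m
Resisting force R = c·L + N'·tanφ = 17·7.3 + 119.1·tan31.8° = 124.1 + 73.8 = 197.9 kN/m
FS = R / T = 197.9 / 103.9 = 1.906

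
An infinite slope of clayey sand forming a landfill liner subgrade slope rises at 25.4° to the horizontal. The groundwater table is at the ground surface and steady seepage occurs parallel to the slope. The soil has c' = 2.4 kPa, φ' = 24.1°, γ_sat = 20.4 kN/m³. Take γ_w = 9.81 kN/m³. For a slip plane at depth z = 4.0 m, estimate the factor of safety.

FS = 0.56

With seepage parallel to the slope and the water table at the surface, the effective normal stress on the slip plane uses the buoyant unit weight γ' = γ_sat − γ_w while the driving shear stress uses γ_sat:
FS = [c' + γ' z cos²β tanφ'] / [γ_sat z sinβ cosβ]
γ' = 20.4 − 9.81 = 10.59 kN/m³
Numerator = 2.4 + 10.59·4.0·cos²25.4°·tan24.1° = 2.4 + 10.59·4.0·0.8160·0.4473 = 17.862 kPa
Denominator = 20.4·4.0·sin25.4°·cos25.4° = 20.4·4.0·0.4289·0.9033 = 31.618 kPa
FS = 17.862 / 31.618 = 0.565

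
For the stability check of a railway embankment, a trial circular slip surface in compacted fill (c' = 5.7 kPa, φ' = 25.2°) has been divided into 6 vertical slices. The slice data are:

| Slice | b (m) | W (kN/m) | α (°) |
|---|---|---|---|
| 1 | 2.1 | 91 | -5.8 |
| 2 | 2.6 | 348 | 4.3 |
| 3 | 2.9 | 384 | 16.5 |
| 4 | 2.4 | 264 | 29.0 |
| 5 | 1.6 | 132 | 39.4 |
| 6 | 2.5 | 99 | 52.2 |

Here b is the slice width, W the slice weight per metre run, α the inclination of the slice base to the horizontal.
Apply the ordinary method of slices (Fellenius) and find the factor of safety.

Ordinary method of slices: FS = Σ[c'·Δl_i + (W_i cosα_i)·tanφ'] / Σ W_i sinα_i, with Δl_i = b_i / cosα_i.
Slice 1: Δl = 2.1/cos(-5.8°) = 2.111 m; N'_1 = 91·cos(-5.8°) = 90.5; c'Δl = 12.03; W sinα = -9.2
Slice 2: Δl = 2.6/cos4.3° = 2.607 m; N'_2 = 348·cos4.3° = 347.0; c'Δl = 14.86; W sinα = 26.1
Slice 3: Δl = 2.9/cos16.5° = 3.025 m; N'_3 = 384·cos16.5° = 368.2; c'Δl = 17.24; W sinα = 109.1
Slice 4: Δl = 2.4/cos29.0° = 2.744 m; N'_4 = 264·cos29.0° = 230.9; c'Δl = 15.64; W sinα = 128.0
Slice 5: Δl = 1.6/cos39.4° = 2.071 m; N'_5 = 132·cos39.4° = 102.0; c'Δl = 11.80; W sinα = 83.8
Slice 6: Δl = 2.5/cos52.2° = 4.079 m; N'_6 = 99·cos52.2° = 60.7; c'Δl = 23.25; W sinα = 78.2
Σc'Δl = 94.8 kN/m; ΣN' = 1199.3 kN/m; ΣW sinα = 416.0 kN/m
Resisting = 94.8 + 1199.3·tan25.2° = 94.8 + 564.4 = 659.2 kN/m
FS = 659.2 / 416.0 = 1.585

FS = 1.58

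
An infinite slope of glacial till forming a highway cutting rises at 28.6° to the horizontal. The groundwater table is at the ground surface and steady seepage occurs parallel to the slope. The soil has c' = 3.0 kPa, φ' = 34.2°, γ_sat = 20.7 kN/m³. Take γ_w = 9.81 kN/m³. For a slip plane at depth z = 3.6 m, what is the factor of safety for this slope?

With seepage parallel to the slope and the water table at the surface, the effective normal stress on the slip plane uses the buoyant unit weight γ' = γ_sat − γ_w while the driving shear stress uses γ_sat:
FS = [c' + γ' z cos²β tanφ'] / [γ_sat z sinβ cosβ]
γ' = 20.7 − 9.81 = 10.89 kN/m³
Numerator = 3.0 + 10.89·3.6·cos²28.6°·tan34.2° = 3.0 + 10.89·3.6·0.7709·0.6796 = 23.538 kPa
Denominator = 20.7·3.6·sin28.6°·cos28.6° = 20.7·3.6·0.4787·0.8780 = 31.320 kPa
FS = 23.538 / 31.320 = 0.752

FS = 0.75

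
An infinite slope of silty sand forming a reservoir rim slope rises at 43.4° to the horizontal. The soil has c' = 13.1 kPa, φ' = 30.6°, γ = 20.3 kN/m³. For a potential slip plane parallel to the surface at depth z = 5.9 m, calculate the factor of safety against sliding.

For an infinite slope with a slip plane parallel to the surface (no pore pressure): FS = [c' + γz cos²β tanφ'] / [γz sinβ cosβ].
γz = 20.3·5.9 = 119.77 kN/m²
Numerator = 13.1 + 119.77·cos²43.4°·tan30.6° = 13.1 + 119.77·0.5279·0.5914 = 50.493 kPa
Denominator = 119.77·sin43.4°·cos43.4° = 119.77·0.6871·0.7266 = 59.792 kPa
FS = 50.493 / 59.792 = 0.844

FS = 0.84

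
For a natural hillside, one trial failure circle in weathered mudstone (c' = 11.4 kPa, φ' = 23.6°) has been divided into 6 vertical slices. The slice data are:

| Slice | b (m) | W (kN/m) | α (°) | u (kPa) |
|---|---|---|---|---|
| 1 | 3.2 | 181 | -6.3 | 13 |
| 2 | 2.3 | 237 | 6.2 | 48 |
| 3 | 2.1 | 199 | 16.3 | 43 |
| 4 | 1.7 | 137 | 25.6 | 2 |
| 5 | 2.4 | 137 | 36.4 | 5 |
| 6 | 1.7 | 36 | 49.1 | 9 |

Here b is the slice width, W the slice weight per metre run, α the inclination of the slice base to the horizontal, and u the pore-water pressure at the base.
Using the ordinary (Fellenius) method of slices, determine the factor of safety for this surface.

FS = 1.85

Ordinary method of slices: FS = Σ[c'·Δl_i + (W_i cosα_i − u_i·Δl_i)·tanφ'] / Σ W_i sinα_i, with Δl_i = b_i / cosα_i.
Slice 1: Δl = 3.2/cos(-6.3°) = 3.219 m; N'_1 = 181·cos(-6.3°) − 13·3.219 = 138.1; c'Δl = 36.70; W sinα = -19.9
Slice 2: Δl = 2.3/cos6.2° = 2.314 m; N'_2 = 237·cos6.2° − 48·2.314 = 124.6; c'Δl = 26.37; W sinα = 25.6
Slice 3: Δl = 2.1/cos16.3° = 2.188 m; N'_3 = 199·cos16.3° − 43·2.188 = 96.9; c'Δl = 24.94; W sinα = 55.9
Slice 4: Δl = 1.7/cos25.6° = 1.885 m; N'_4 = 137·cos25.6° − 2·1.885 = 119.8; c'Δl = 21.49; W sinα = 59.2
Slice 5: Δl = 2.4/cos36.4° = 2.982 m; N'_5 = 137·cos36.4° − 5·2.982 = 95.4; c'Δl = 33.99; W sinα = 81.3
Slice 6: Δl = 1.7/cos49.1° = 2.596 m; N'_6 = 36·cos49.1° − 9·2.596 = 0.2; c'Δl = 29.60; W sinα = 27.2
Σc'Δl = 173.1 kN/m; ΣN' = 574.9 kN/m; ΣW sinα = 229.3 kN/m
Resisting = 173.1 + 574.9·tan23.6° = 173.1 + 251.2 = 424.3 kN/m
FS = 424.3 / 229.3 = 1.850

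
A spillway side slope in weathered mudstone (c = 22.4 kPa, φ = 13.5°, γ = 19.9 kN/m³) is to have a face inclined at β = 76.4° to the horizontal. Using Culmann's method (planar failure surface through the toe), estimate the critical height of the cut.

H_c = 7.82 m

Culmann's analysis gives the critical failure plane at α_cr = (β + φ)/2 = (76.4 + 13.5)/2 = 45.0°, and the critical height
H_c = (4c/γ) · sinβ cosφ / [1 − cos(β − φ)]
    = (4·22.4/19.9) · sin76.4°·cos13.5° / [1 − cos(62.9°)]
    = 4.503 · 0.9720·0.9724 / [1 − 0.4555]
    = 4.503 · 0.9451 / 0.5445
    = 7.82 m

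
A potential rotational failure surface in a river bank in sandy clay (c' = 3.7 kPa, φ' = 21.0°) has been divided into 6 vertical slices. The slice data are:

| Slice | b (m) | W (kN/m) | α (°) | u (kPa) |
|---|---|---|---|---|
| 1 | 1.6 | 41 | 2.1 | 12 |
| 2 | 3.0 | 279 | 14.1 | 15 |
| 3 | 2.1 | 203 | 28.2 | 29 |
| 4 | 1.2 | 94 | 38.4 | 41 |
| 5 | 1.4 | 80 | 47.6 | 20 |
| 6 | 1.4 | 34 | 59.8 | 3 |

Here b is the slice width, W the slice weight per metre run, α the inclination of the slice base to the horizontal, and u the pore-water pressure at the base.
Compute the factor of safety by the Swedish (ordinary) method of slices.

Ordinary method of slices: FS = Σ[c'·Δl_i + (W_i cosα_i − u_i·Δl_i)·tanφ'] / Σ W_i sinα_i, with Δl_i = b_i / cosα_i.
Slice 1: Δl = 1.6/cos2.1° = 1.601 m; N'_1 = 41·cos2.1° − 12·1.601 = 21.8; c'Δl = 5.92; W sinα = 1.5
Slice 2: Δl = 3.0/cos14.1° = 3.093 m; N'_2 = 279·cos14.1° − 15·3.093 = 224.2; c'Δl = 11.44; W sinα = 68.0
Slice 3: Δl = 2.1/cos28.2° = 2.383 m; N'_3 = 203·cos28.2° − 29·2.383 = 109.8; c'Δl = 8.82; W sinα = 95.9
Slice 4: Δl = 1.2/cos38.4° = 1.531 m; N'_4 = 94·cos38.4° − 41·1.531 = 10.9; c'Δl = 5.67; W sinα = 58.4
Slice 5: Δl = 1.4/cos47.6° = 2.076 m; N'_5 = 80·cos47.6° − 20·2.076 = 12.4; c'Δl = 7.68; W sinα = 59.1
Slice 6: Δl = 1.4/cos59.8° = 2.783 m; N'_6 = 34·cos59.8° − 3·2.783 = 8.8; c'Δl = 10.30; W sinα = 29.4
Σc'Δl = 49.8 kN/m; ΣN' = 387.8 kN/m; ΣW sinα = 312.2 kN/m
Resisting = 49.8 + 387.8·tan21.0° = 49.8 + 148.9 = 198.7 kN/m
FS = 198.7 / 312.2 = 0.636

FS = 0.64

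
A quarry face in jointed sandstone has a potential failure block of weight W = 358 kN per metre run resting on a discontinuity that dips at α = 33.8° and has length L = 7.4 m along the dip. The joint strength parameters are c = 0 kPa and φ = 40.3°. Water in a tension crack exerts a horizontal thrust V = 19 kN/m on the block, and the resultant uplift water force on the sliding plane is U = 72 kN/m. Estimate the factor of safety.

Resolving the block weight along and normal to the plane and applying the Mohr–Coulomb strength on the joint:
N' = W cosα − U − V sinα = 358·cos33.8° − 72 − 19·sin33.8° = 214.9 kN/m
Driving force T = W sinα + V cosα = 358·sin33.8° + 19·cos33.8° = 214.9 kN/m
Resisting force R = c·L + N'·tanφ = 0·7.4 + 214.9·tan40.3° = 0.0 + 182.3 = 182.3 kN/m
FS = R / T = 182.3 / 214.9 = 0.848

FS = 0.85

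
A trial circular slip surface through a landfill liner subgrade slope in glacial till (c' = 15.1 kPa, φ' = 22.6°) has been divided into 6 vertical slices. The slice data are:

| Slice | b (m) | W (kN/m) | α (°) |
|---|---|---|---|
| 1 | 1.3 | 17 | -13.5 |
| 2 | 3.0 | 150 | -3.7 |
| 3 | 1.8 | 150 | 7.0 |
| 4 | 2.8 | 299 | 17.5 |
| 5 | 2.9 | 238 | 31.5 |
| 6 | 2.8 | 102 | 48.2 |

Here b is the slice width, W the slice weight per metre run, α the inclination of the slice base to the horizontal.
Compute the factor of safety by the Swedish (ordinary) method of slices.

Ordinary method of slices: FS = Σ[c'·Δl_i + (W_i cosα_i)·tanφ'] / Σ W_i sinα_i, with Δl_i = b_i / cosα_i.
Slice 1: Δl = 1.3/cos(-13.5°) = 1.337 m; N'_1 = 17·cos(-13.5°) = 16.5; c'Δl = 20.19; W sinα = -4.0
Slice 2: Δl = 3.0/cos(-3.7°) = 3.006 m; N'_2 = 150·cos(-3.7°) = 149.7; c'Δl = 45.39; W sinα = -9.7
Slice 3: Δl = 1.8/cos7.0° = 1.814 m; N'_3 = 150·cos7.0° = 148.9; c'Δl = 27.38; W sinα = 18.3
Slice 4: Δl = 2.8/cos17.5° = 2.936 m; N'_4 = 299·cos17.5° = 285.2; c'Δl = 44.33; W sinα = 89.9
Slice 5: Δl = 2.9/cos31.5° = 3.401 m; N'_5 = 238·cos31.5° = 202.9; c'Δl = 51.36; W sinα = 124.4
Slice 6: Δl = 2.8/cos48.2° = 4.201 m; N'_6 = 102·cos48.2° = 68.0; c'Δl = 63.43; W sinα = 76.0
Σc'Δl = 252.1 kN/m; ΣN' = 871.2 kN/m; ΣW sinα = 294.9 kN/m
Resisting = 252.1 + 871.2·tan22.6° = 252.1 + 362.6 = 614.7 kN/m
FS = 614.7 / 294.9 = 2.084

FS = 2.08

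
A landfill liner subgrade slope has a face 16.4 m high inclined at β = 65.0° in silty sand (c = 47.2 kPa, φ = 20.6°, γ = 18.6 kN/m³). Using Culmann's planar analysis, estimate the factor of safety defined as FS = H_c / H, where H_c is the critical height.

H_c = (4c/γ) · sinβ cosφ / [1 − cos(β − φ)]
    = (4·47.2/18.6) · sin65.0°·cos20.6° / [1 − cos44.4°]
    = 10.151 · 0.8484 / 0.2855 = 30.16 m
FS = H_c / H = 30.16 / 16.4 = 1.839

FS = 1.84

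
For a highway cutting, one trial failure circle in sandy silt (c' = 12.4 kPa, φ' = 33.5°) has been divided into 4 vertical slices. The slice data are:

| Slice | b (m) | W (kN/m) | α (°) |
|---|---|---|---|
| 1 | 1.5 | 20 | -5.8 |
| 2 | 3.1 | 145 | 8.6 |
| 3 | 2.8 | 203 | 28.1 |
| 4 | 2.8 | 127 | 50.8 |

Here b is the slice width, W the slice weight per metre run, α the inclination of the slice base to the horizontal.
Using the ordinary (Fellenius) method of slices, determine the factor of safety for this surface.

FS = 2.02

Ordinary method of slices: FS = Σ[c'·Δl_i + (W_i cosα_i)·tanφ'] / Σ W_i sinα_i, with Δl_i = b_i / cosα_i.
Slice 1: Δl = 1.5/cos(-5.8°) = 1.508 m; N'_1 = 20·cos(-5.8°) = 19.9; c'Δl = 18.70; W sinα = -2.0
Slice 2: Δl = 3.1/cos8.6° = 3.135 m; N'_2 = 145·cos8.6° = 143.4; c'Δl = 38.88; W sinα = 21.7
Slice 3: Δl = 2.8/cos28.1° = 3.174 m; N'_3 = 203·cos28.1° = 179.1; c'Δl = 39.36; W sinα = 95.6
Slice 4: Δl = 2.8/cos50.8° = 4.430 m; N'_4 = 127·cos50.8° = 80.3; c'Δl = 54.93; W sinα = 98.4
Σc'Δl = 151.9 kN/m; ΣN' = 422.6 kN/m; ΣW sinα = 213.7 kN/m
Resisting = 151.9 + 422.6·tan33.5° = 151.9 + 279.7 = 431.6 kN/m
FS = 431.6 / 213.7 = 2.020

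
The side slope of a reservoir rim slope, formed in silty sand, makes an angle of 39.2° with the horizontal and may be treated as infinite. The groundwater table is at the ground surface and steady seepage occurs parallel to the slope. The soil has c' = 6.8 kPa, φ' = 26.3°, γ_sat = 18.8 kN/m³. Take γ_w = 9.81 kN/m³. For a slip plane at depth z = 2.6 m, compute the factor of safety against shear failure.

FS = 0.57

With seepage parallel to the slope and the water table at the surface, the effective normal stress on the slip plane uses the buoyant unit weight γ' = γ_sat − γ_w while the driving shear stress uses γ_sat:
FS = [c' + γ' z cos²β tanφ'] / [γ_sat z sinβ cosβ]
γ' = 18.8 − 9.81 = 8.99 kN/m³
Numerator = 6.8 + 8.99·2.6·cos²39.2°·tan26.3° = 6.8 + 8.99·2.6·0.6005·0.4942 = 13.738 kPa
Denominator = 18.8·2.6·sin39.2°·cos39.2° = 18.8·2.6·0.6320·0.7749 = 23.941 kPa
FS = 13.738 / 23.941 = 0.574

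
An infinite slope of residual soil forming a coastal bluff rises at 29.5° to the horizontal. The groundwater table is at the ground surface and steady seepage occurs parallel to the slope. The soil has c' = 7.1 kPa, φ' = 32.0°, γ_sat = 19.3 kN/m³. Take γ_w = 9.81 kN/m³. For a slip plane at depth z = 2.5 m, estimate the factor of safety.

With seepage parallel to the slope and the water table at the surface, the effective normal stress on the slip plane uses the buoyant unit weight γ' = γ_sat − γ_w while the driving shear stress uses γ_sat:
FS = [c' + γ' z cos²β tanφ'] / [γ_sat z sinβ cosβ]
γ' = 19.3 − 9.81 = 9.49 kN/m³
Numerator = 7.1 + 9.49·2.5·cos²29.5°·tan32.0° = 7.1 + 9.49·2.5·0.7575·0.6249 = 18.330 kPa
Denominator = 19.3·2.5·sin29.5°·cos29.5° = 19.3·2.5·0.4924·0.8704 = 20.679 kPa
FS = 18.330 / 20.679 = 0.886

FS = 0.89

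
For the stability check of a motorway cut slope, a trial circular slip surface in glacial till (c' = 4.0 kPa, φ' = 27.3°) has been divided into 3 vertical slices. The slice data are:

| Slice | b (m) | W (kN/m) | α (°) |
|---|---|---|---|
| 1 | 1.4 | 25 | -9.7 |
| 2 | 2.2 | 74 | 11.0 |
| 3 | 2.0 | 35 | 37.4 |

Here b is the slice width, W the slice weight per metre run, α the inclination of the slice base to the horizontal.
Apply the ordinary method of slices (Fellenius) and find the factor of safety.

Ordinary method of slices: FS = Σ[c'·Δl_i + (W_i cosα_i)·tanφ'] / Σ W_i sinα_i, with Δl_i = b_i / cosα_i.
Slice 1: Δl = 1.4/cos(-9.7°) = 1.420 m; N'_1 = 25·cos(-9.7°) = 24.6; c'Δl = 5.68; W sinα = -4.2
Slice 2: Δl = 2.2/cos11.0° = 2.241 m; N'_2 = 74·cos11.0° = 72.6; c'Δl = 8.96; W sinα = 14.1
Slice 3: Δl = 2.0/cos37.4° = 2.518 m; N'_3 = 35·cos37.4° = 27.8; c'Δl = 10.07; W sinα = 21.3
Σc'Δl = 24.7 kN/m; ΣN' = 125.1 kN/m; ΣW sinα = 31.2 kN/m
Resisting = 24.7 + 125.1·tan27.3° = 24.7 + 64.6 = 89.3 kN/m
FS = 89.3 / 31.2 = 2.865

FS = 2.86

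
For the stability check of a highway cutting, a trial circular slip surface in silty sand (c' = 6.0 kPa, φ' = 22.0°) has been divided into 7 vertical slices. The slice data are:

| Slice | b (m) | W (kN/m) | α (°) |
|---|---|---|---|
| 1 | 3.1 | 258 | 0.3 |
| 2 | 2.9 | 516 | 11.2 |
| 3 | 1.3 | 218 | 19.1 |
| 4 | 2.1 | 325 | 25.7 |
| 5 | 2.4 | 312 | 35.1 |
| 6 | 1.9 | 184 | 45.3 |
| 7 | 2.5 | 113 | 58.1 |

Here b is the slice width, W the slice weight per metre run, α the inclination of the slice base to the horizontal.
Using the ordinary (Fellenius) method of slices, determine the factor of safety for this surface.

FS = 1.13

Ordinary method of slices: FS = Σ[c'·Δl_i + (W_i cosα_i)·tanφ'] / Σ W_i sinα_i, with Δl_i = b_i / cosα_i.
Slice 1: Δl = 3.1/cos0.3° = 3.100 m; N'_1 = 258·cos0.3° = 258.0; c'Δl = 18.60; W sinα = 1.4
Slice 2: Δl = 2.9/cos11.2° = 2.956 m; N'_2 = 516·cos11.2° = 506.2; c'Δl = 17.74; W sinα = 100.2
Slice 3: Δl = 1.3/cos19.1° = 1.376 m; N'_3 = 218·cos19.1° = 206.0; c'Δl = 8.25; W sinα = 71.3
Slice 4: Δl = 2.1/cos25.7° = 2.331 m; N'_4 = 325·cos25.7° = 292.9; c'Δl = 13.98; W sinα = 140.9
Slice 5: Δl = 2.4/cos35.1° = 2.933 m; N'_5 = 312·cos35.1° = 255.3; c'Δl = 17.60; W sinα = 179.4
Slice 6: Δl = 1.9/cos45.3° = 2.701 m; N'_6 = 184·cos45.3° = 129.4; c'Δl = 16.21; W sinα = 130.8
Slice 7: Δl = 2.5/cos58.1° = 4.731 m; N'_7 = 113·cos58.1° = 59.7; c'Δl = 28.39; W sinα = 95.9
Σc'Δl = 120.8 kN/m; ΣN' = 1707.4 kN/m; ΣW sinα = 720.0 kN/m
Resisting = 120.8 + 1707.4·tan22.0° = 120.8 + 689.8 = 810.6 kN/m
FS = 810.6 / 720.0 = 1.126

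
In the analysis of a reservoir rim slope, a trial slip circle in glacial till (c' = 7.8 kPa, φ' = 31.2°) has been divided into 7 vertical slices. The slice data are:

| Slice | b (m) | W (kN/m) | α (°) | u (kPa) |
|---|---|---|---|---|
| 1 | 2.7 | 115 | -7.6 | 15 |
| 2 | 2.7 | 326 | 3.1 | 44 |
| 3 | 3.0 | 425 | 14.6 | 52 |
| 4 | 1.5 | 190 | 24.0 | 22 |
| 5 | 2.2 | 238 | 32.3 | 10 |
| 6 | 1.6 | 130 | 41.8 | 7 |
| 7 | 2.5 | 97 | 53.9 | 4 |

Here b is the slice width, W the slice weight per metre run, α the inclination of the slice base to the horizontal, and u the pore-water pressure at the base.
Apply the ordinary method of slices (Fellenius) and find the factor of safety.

FS = 1.53

Ordinary method of slices: FS = Σ[c'·Δl_i + (W_i cosα_i − u_i·Δl_i)·tanφ'] / Σ W_i sinα_i, with Δl_i = b_i / cosα_i.
Slice 1: Δl = 2.7/cos(-7.6°) = 2.724 m; N'_1 = 115·cos(-7.6°) − 15·2.724 = 73.1; c'Δl = 21.25; W sinα = -15.2
Slice 2: Δl = 2.7/cos3.1° = 2.704 m; N'_2 = 326·cos3.1° − 44·2.704 = 206.5; c'Δl = 21.09; W sinα = 17.6
Slice 3: Δl = 3.0/cos14.6° = 3.100 m; N'_3 = 425·cos14.6° − 52·3.100 = 250.1; c'Δl = 24.18; W sinα = 107.1
Slice 4: Δl = 1.5/cos24.0° = 1.642 m; N'_4 = 190·cos24.0° − 22·1.642 = 137.5; c'Δl = 12.81; W sinα = 77.3
Slice 5: Δl = 2.2/cos32.3° = 2.603 m; N'_5 = 238·cos32.3° − 10·2.603 = 175.1; c'Δl = 20.30; W sinα = 127.2
Slice 6: Δl = 1.6/cos41.8° = 2.146 m; N'_6 = 130·cos41.8° − 7·2.146 = 81.9; c'Δl = 16.74; W sinα = 86.6
Slice 7: Δl = 2.5/cos53.9° = 4.243 m; N'_7 = 97·cos53.9° − 4·4.243 = 40.2; c'Δl = 33.10; W sinα = 78.4
Σc'Δl = 149.5 kN/m; ΣN' = 964.4 kN/m; ΣW sinα = 479.0 kN/m
Resisting = 149.5 + 964.4·tan31.2° = 149.5 + 584.1 = 733.5 kN/m
FS = 733.5 / 479.0 = 1.531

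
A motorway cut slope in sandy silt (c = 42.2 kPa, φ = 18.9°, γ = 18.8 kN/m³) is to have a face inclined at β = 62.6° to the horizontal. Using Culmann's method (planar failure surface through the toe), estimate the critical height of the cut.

H_c = 27.22 m

Culmann's analysis gives the critical failure plane at α_cr = (β + φ)/2 = (62.6 + 18.9)/2 = 40.8°, and the critical height
H_c = (4c/γ) · sinβ cosφ / [1 − cos(β − φ)]
    = (4·42.2/18.8) · sin62.6°·cos18.9° / [1 − cos(43.7°)]
    = 8.979 · 0.8878·0.9461 / [1 − 0.7230]
    = 8.979 · 0.8399 / 0.2770
    = 27.22 m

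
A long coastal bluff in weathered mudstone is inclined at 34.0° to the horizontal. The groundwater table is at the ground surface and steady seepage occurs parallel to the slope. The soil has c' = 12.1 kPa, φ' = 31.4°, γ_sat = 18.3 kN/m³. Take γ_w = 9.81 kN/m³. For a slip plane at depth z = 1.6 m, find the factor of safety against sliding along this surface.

FS = 1.31

With seepage parallel to the slope and the water table at the surface, the effective normal stress on the slip plane uses the buoyant unit weight γ' = γ_sat − γ_w while the driving shear stress uses γ_sat:
FS = [c' + γ' z cos²β tanφ'] / [γ_sat z sinβ cosβ]
γ' = 18.3 − 9.81 = 8.49 kN/m³
Numerator = 12.1 + 8.49·1.6·cos²34.0°·tan31.4° = 12.1 + 8.49·1.6·0.6873·0.6104 = 17.799 kPa
Denominator = 18.3·1.6·sin34.0°·cos34.0° = 18.3·1.6·0.5592·0.8290 = 13.574 kPa
FS = 17.799 / 13.574 = 1.311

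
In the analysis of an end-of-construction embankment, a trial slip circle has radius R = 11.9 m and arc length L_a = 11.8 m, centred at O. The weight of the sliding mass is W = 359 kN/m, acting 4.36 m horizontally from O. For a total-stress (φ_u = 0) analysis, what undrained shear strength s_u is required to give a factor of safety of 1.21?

s_u = 13.5 kPa

FS = s_u·L_a·R / (W·d), so s_u = FS·W·d / (L_a·R).
s_u = 1.21·359·4.36 / (11.80·11.9) = 1893.9 / 140.42 = 13.49 kPa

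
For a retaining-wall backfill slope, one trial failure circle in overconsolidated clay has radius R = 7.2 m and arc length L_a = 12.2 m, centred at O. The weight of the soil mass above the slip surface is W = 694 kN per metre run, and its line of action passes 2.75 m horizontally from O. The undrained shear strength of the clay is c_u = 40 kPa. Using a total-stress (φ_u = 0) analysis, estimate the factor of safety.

FS = 1.84

Taking moments about the centre O, the resisting moment is provided by the undrained shear strength acting along the arc:
M_R = c_u·L_a·R = 40·12.20·7.2 = 3513.6 kN·m/m
M_D = W·d = 694·2.75 = 1908.5 kN·m/m
FS = M_R / M_D = 3513.6 / 1908.5 = 1.841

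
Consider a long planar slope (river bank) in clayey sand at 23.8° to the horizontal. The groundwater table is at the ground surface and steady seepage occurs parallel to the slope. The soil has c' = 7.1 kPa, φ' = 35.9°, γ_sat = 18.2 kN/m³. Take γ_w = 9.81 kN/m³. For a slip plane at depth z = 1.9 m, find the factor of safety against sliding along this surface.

With seepage parallel to the slope and the water table at the surface, the effective normal stress on the slip plane uses the buoyant unit weight γ' = γ_sat − γ_w while the driving shear stress uses γ_sat:
FS = [c' + γ' z cos²β tanφ'] / [γ_sat z sinβ cosβ]
γ' = 18.2 − 9.81 = 8.39 kN/m³
Numerator = 7.1 + 8.39·1.9·cos²23.8°·tan35.9° = 7.1 + 8.39·1.9·0.8372·0.7239 = 16.760 kPa
Denominator = 18.2·1.9·sin23.8°·cos23.8° = 18.2·1.9·0.4035·0.9150 = 12.768 kPa
FS = 16.760 / 12.768 = 1.313

FS = 1.31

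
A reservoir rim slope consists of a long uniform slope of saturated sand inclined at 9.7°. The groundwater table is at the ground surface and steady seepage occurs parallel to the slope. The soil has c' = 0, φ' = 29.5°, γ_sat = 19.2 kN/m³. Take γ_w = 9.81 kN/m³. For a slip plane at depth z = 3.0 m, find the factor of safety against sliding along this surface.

FS = 1.62

With seepage parallel to the slope and the water table at the surface, the effective normal stress on the slip plane uses the buoyant unit weight γ' = γ_sat − γ_w while the driving shear stress uses γ_sat:
FS = [c' + γ' z cos²β tanφ'] / [γ_sat z sinβ cosβ]
(For c' = 0 this reduces to FS = (γ'/γ_sat)·tanφ'/tanβ.)
γ' = 19.2 − 9.81 = 9.39 kN/m³
Numerator = 0.0 + 9.39·3.0·cos²9.7°·tan29.5° = 0.0 + 9.39·3.0·0.9716·0.5658 = 15.485 kPa
Denominator = 19.2·3.0·sin9.7°·cos9.7° = 19.2·3.0·0.1685·0.9857 = 9.566 kPa
FS = 15.485 / 9.566 = 1.619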